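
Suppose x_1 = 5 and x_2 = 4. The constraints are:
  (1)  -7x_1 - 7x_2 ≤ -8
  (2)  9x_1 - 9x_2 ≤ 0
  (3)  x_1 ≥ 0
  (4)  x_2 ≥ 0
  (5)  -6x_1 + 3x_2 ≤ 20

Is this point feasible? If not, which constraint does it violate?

not feasible — violates (2)

Constraint (2): 9x_1 - 9x_2 = 9, which is not ≤ 0. All other constraints are satisfied.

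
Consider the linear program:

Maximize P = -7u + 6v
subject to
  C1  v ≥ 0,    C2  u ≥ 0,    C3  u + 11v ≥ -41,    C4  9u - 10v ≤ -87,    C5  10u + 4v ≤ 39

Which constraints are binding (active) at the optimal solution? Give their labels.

C2 and C5

Extreme points and P = -7u + 6v:
  (0, 87/10) → P = 261/5
  (0, 39/4) → P = 117/2
  (21/68, 1221/136) → P = 879/17

The maximum is at (0, 39/4). Substituting into each constraint, equality holds for C2 and C5; the remaining constraints have slack.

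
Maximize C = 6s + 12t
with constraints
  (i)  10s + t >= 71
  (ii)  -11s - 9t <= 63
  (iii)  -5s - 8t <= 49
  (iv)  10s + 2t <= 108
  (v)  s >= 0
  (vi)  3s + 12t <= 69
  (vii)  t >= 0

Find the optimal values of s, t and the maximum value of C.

Feasible corners and C = 6s + 12t:
  (87/13, 53/13) → C = 1158/13
  (71/10, 0) → C = 213/5
  (193/19, 61/19) → C = 1890/19
  (54/5, 0) → C = 324/5

s = 193/19, t = 61/19, maximum C = 1890/19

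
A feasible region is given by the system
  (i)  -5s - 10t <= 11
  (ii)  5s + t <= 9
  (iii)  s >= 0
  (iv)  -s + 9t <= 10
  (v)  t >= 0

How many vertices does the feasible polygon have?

4

Pairwise boundary intersections that survive every other constraint:
  (71/46, 59/46)
  (9/5, 0)
  (0, 10/9)
  (0, 0)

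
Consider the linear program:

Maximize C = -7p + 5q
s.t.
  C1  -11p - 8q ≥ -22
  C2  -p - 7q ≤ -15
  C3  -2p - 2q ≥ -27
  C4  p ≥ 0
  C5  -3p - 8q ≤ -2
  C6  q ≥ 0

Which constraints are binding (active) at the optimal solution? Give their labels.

C1 and C4

Corner points and C = -7p + 5q:
  (34/69, 143/69) → C = 159/23
  (0, 11/4) → C = 55/4
  (0, 15/7) → C = 75/7

The maximum is at (0, 11/4). Substituting into each constraint, equality holds for C1 and C4; the remaining constraints have slack.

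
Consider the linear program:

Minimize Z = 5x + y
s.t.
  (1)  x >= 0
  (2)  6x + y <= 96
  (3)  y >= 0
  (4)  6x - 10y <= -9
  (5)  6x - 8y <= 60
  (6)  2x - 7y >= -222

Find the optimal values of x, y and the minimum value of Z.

x = 0, y = 9/10, minimum Z = 9/10

Extreme points and Z = 5x + y:
  (0, 9/10) → Z = 9/10
  (0, 222/7) → Z = 222/7
  (317/22, 105/11) → Z = 1795/22
  (225/22, 381/11) → Z = 1887/22

The optimum lies where x = 0 and 6x - 10y = -9.
Solving simultaneously gives x = 0, y = 9/10.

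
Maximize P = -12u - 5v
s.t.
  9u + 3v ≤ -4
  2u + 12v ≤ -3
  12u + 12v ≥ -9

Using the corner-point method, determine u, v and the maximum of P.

Corner points and P = -12u - 5v:
  (-13/34, -19/102) → P = 563/102
  (-7/24, -11/24) → P = 139/24
  (-3/5, -3/20) → P = 159/20

The binding constraints are 2u + 12v = -3 and 12u + 12v = -9.
Solving simultaneously gives u = -3/5, v = -3/20.

u = -3/5, v = -3/20, maximum P = 159/20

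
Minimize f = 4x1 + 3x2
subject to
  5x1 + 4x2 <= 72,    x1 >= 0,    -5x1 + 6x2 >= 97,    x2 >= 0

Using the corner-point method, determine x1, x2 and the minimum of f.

Corner points and f = 4x1 + 3x2:
  (0, 18) → f = 54
  (22/25, 169/10) → f = 2711/50
  (0, 97/6) → f = 97/2

x1 = 0, x2 = 97/6, minimum f = 97/2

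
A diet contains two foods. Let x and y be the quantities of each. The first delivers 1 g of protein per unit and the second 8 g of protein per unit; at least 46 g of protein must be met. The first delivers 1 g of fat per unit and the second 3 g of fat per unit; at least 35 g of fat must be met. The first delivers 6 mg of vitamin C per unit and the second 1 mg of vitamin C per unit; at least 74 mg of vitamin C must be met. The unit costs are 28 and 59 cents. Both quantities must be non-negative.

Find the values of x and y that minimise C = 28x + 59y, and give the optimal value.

x = 11, y = 8, minimum C = 780

Vertices and C = 28x + 59y:
  (0, 74) → C = 4366
  (46, 0) → C = 1288
  (142/5, 11/5) → C = 925
  (11, 8) → C = 780
The feasible region is unbounded (it extends along (0, 1), (1, 0)), but C strictly increases along every unbounded feasible direction, so there is no improving ray and the minimum is attained at a vertex.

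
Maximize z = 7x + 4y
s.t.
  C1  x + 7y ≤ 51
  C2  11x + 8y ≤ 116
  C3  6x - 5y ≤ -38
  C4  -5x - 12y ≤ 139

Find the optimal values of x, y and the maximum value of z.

x = -11/47, y = 344/47, maximum z = 1299/47

Extreme points and z = 7x + 4y:
  (-11/47, 344/47) → z = 1299/47
  (-1585/23, 394/23) → z = -9519/23
  (-1151/97, -644/97) → z = -10633/97

At the optimal vertex, x + 7y = 51 and 6x - 5y = -38.
Solving simultaneously gives x = -11/47, y = 344/47.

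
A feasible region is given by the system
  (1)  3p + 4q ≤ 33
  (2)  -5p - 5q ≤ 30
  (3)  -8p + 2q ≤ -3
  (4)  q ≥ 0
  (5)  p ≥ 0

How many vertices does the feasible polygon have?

Intersecting each pair of boundary lines and keeping only the points that satisfy every inequality leaves:
  (39/19, 255/38)
  (11, 0)
  (3/8, 0)

3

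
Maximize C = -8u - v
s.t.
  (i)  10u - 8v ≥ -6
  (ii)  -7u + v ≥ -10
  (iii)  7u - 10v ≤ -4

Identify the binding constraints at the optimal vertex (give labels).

(i) and (iii)

Corner points and C = -8u - v:
  (43/23, 71/23) → C = -415/23
  (-7/11, -1/22) → C = 113/22
  (104/63, 14/9) → C = -310/21

The maximum is at (-7/11, -1/22). Substituting into each constraint, equality holds for (i) and (iii); the remaining constraints have slack.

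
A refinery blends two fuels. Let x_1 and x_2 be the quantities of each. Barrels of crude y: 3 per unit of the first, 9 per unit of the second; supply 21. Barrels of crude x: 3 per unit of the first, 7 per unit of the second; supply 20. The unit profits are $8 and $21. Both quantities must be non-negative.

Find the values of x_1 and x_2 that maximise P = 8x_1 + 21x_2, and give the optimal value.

Corner points and P = 8x_1 + 21x_2:
  (0, 0) → P = 0
  (0, 7/3) → P = 49
  (20/3, 0) → P = 160/3
  (11/2, 1/2) → P = 109/2

x_1 = 11/2, x_2 = 1/2, maximum P = 109/2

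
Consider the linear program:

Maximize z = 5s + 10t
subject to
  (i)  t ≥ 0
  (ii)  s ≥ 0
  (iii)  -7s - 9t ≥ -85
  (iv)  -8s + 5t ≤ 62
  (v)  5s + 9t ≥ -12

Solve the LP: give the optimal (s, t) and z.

s = 0, t = 85/9, maximum z = 850/9

Vertices and z = 5s + 10t:
  (0, 0) → z = 0
  (85/7, 0) → z = 425/7
  (0, 85/9) → z = 850/9

At the optimal vertex, s = 0 and -7s - 9t = -85.
Solving simultaneously gives s = 0, t = 85/9.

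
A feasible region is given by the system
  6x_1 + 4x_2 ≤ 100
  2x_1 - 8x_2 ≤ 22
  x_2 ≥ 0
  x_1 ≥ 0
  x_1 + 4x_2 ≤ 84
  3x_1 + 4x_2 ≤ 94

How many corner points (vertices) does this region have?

Pairwise boundary intersections that survive every other constraint:
  (111/7, 17/14)
  (16/5, 101/5)
  (11, 0)
  (0, 0)
  (0, 21)

5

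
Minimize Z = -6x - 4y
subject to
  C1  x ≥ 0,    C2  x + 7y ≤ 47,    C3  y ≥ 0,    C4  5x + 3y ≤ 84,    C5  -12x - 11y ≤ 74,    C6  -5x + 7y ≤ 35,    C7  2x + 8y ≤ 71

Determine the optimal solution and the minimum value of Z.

x = 447/32, y = 151/32, minimum Z = -1643/16

Vertices and Z = -6x - 4y:
  (0, 0) → Z = 0
  (0, 5) → Z = -20
  (447/32, 151/32) → Z = -1643/16
  (2, 45/7) → Z = -264/7
  (84/5, 0) → Z = -504/5

The optimum lies where x + 7y = 47 and 5x + 3y = 84.
Solving simultaneously gives x = 447/32, y = 151/32.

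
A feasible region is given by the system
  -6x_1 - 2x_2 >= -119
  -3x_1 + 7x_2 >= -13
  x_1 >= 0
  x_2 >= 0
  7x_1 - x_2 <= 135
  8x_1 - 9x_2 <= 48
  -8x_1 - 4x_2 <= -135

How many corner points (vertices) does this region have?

4

Pairwise boundary intersections that survive every other constraint:
  (0, 119/2)
  (1167/70, 332/35)
  (0, 135/4)
  (1407/104, 87/13)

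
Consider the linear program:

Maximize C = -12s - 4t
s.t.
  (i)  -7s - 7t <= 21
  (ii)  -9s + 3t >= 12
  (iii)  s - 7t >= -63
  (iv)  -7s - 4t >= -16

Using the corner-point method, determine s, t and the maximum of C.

Corner points and C = -12s - 4t:
  (-7/4, -5/4) → C = 26
  (-21/2, 15/2) → C = 96
  (0, 4) → C = -16
  (-140/53, 457/53) → C = -148/53

The optimum lies where -7s - 7t = 21 and s - 7t = -63.
Solving simultaneously gives s = -21/2, t = 15/2.

s = -21/2, t = 15/2, maximum C = 96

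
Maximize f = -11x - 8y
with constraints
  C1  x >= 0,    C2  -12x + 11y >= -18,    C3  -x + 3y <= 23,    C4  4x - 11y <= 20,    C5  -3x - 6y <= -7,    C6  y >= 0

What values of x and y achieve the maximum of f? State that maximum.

The binding constraints are x = 0 and -3x - 6y = -7.
Solving simultaneously gives x = 0, y = 7/6.

x = 0, y = 7/6, maximum f = -28/3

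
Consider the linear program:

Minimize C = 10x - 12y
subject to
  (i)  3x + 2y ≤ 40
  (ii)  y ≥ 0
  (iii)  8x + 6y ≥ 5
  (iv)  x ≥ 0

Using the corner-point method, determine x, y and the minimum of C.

x = 0, y = 20, minimum C = -240

Vertices and C = 10x - 12y:
  (40/3, 0) → C = 400/3
  (0, 20) → C = -240
  (5/8, 0) → C = 25/4
  (0, 5/6) → C = -10

The optimum lies where 3x + 2y = 40 and x = 0.
Solving simultaneously gives x = 0, y = 20.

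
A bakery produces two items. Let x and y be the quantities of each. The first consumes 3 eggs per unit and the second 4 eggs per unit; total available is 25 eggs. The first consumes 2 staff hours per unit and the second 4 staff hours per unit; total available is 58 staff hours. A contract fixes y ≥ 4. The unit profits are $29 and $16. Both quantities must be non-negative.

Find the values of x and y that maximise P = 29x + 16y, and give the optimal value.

Corner points and P = 29x + 16y:
  (0, 25/4) → P = 100
  (0, 4) → P = 64
  (3, 4) → P = 151

At the optimal vertex, 3x + 4y = 25 and y = 4.
Solving simultaneously gives x = 3, y = 4.

x = 3, y = 4, maximum P = 151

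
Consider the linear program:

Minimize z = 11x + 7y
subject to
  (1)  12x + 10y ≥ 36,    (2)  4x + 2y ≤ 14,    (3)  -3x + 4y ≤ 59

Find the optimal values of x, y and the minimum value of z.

x = -223/39, y = 136/13, minimum z = 31/3

The optimum lies where 12x + 10y = 36 and -3x + 4y = 59.
Solving simultaneously gives x = -223/39, y = 136/13.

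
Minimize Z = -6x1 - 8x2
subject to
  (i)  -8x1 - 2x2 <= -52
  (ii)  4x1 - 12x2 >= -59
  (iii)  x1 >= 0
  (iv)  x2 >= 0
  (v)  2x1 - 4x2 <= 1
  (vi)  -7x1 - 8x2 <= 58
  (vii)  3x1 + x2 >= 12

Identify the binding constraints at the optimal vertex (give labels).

(ii) and (v)

Feasible corners and Z = -6x1 - 8x2:
  (253/52, 85/13) → Z = -163/2
  (35/6, 8/3) → Z = -169/3
  (31, 61/4) → Z = -308

The minimum is at (31, 61/4). Substituting into each constraint, equality holds for (ii) and (v); the remaining constraints have slack.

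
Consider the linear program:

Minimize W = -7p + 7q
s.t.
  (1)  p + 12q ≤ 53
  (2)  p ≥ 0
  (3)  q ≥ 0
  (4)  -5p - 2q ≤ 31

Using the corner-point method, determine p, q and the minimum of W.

Extreme points and W = -7p + 7q:
  (0, 53/12) → W = 371/12
  (53, 0) → W = -371
  (0, 0) → W = 0

At the optimal vertex, p + 12q = 53 and q = 0.
Solving simultaneously gives p = 53, q = 0.

p = 53, q = 0, minimum W = -371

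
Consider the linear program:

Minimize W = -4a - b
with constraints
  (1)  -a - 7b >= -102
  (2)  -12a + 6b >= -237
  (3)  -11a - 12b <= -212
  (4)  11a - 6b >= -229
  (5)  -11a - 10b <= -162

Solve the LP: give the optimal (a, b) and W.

Corner points and W = -4a - b:
  (757/30, 329/30) → W = -1119/10
  (4, 14) → W = -30
  (98/5, -3/10) → W = -781/10

The optimum lies where -a - 7b = -102 and -12a + 6b = -237.
Solving simultaneously gives a = 757/30, b = 329/30.

a = 757/30, b = 329/30, minimum W = -1119/10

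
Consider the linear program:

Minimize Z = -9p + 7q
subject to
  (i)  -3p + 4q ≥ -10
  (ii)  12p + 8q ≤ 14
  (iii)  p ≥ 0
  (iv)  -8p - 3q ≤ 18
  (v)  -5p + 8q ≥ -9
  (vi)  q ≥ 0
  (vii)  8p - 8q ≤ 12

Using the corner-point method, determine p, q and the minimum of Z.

p = 7/6, q = 0, minimum Z = -21/2

The optimum lies where 12p + 8q = 14 and q = 0.
Solving simultaneously gives p = 7/6, q = 0.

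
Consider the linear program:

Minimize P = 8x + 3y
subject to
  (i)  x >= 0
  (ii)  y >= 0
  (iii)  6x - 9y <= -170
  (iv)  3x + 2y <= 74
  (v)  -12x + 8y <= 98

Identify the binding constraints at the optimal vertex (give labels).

(iii) and (v)

Extreme points and P = 8x + 3y:
  (326/39, 318/13) → P = 5470/39
  (239/30, 121/5) → P = 409/3
  (33/4, 197/8) → P = 1119/8

The minimum is at (239/30, 121/5). Substituting into each constraint, equality holds for (iii) and (v); the remaining constraints have slack.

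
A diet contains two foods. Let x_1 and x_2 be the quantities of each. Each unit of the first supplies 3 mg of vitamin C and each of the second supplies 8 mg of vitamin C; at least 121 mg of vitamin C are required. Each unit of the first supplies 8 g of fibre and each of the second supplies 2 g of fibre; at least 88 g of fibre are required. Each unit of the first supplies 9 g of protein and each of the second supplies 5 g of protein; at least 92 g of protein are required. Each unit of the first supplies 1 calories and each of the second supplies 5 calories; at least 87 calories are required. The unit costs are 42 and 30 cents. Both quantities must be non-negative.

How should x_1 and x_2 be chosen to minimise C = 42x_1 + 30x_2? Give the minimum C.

x_1 = 7, x_2 = 16, minimum C = 774

The feasible region is unbounded (it extends along (0, 1), (1, 0)), but C strictly increases along every unbounded feasible direction, so there is no improving ray and the minimum is attained at a vertex.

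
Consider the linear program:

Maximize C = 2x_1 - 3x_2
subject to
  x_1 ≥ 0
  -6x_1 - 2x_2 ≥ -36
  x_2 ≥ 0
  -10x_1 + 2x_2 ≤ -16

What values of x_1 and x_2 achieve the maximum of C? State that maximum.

x_1 = 6, x_2 = 0, maximum C = 12

Corner points and C = 2x_1 - 3x_2:
  (6, 0) → C = 12
  (13/4, 33/4) → C = -73/4
  (8/5, 0) → C = 16/5

The binding constraints are -6x_1 - 2x_2 = -36 and x_2 = 0.
Solving simultaneously gives x_1 = 6, x_2 = 0.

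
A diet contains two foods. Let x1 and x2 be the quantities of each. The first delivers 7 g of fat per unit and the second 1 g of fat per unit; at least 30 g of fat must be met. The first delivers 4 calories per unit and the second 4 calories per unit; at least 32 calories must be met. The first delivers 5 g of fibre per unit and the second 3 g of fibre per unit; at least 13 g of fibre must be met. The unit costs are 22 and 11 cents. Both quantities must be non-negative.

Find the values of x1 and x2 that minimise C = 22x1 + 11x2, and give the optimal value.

x1 = 11/3, x2 = 13/3, minimum C = 385/3

Corner points and C = 22x1 + 11x2:
  (0, 30) → C = 330
  (8, 0) → C = 176
  (11/3, 13/3) → C = 385/3
The feasible region is unbounded (it extends along (0, 1), (1, 0)), but C strictly increases along every unbounded feasible direction, so there is no improving ray and the minimum is attained at a vertex.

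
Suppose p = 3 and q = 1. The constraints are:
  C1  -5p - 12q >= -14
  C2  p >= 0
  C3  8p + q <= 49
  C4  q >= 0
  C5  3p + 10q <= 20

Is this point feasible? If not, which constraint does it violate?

Constraint C1: -5p - 12q = -27, which is not ≥ -14. All other constraints are satisfied.

not feasible — violates C1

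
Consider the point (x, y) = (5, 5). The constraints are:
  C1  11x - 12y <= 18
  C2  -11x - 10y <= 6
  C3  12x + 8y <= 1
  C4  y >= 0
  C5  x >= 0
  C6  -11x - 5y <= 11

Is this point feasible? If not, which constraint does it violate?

not feasible — violates C3

Constraint C3: 12x + 8y = 100, which is not ≤ 1. All other constraints are satisfied.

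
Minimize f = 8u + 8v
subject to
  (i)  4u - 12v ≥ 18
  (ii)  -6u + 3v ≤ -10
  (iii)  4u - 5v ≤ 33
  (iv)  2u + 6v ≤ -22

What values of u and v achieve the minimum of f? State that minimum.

Vertices and f = 8u + 8v:
  (-49/18, -79/9) → f = -92
  (-1/7, -76/21) → f = -632/21
  (44/17, -77/17) → f = -264/17

At the optimal vertex, -6u + 3v = -10 and 4u - 5v = 33.
Solving simultaneously gives u = -49/18, v = -79/9.

u = -49/18, v = -79/9, minimum f = -92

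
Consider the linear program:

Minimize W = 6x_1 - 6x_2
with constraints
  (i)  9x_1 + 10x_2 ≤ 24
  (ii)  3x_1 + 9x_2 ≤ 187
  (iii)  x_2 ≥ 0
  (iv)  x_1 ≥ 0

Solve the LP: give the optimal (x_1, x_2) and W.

Vertices and W = 6x_1 - 6x_2:
  (8/3, 0) → W = 16
  (0, 12/5) → W = -72/5
  (0, 0) → W = 0

The optimum lies where 9x_1 + 10x_2 = 24 and x_1 = 0.
Solving simultaneously gives x_1 = 0, x_2 = 12/5.

x_1 = 0, x_2 = 12/5, minimum W = -72/5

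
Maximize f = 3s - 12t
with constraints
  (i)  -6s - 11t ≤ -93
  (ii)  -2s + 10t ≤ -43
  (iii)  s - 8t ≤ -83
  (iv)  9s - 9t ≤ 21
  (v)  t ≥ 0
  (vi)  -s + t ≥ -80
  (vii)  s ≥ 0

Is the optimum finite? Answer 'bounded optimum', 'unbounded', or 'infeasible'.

The boundaries s - 8t = -83 and 9s - 9t = 21 meet at (305/21, 256/21), but that point violates -2s + 10t ≤ -43. Every candidate vertex is excluded by some other constraint, so the feasible region is empty.

infeasible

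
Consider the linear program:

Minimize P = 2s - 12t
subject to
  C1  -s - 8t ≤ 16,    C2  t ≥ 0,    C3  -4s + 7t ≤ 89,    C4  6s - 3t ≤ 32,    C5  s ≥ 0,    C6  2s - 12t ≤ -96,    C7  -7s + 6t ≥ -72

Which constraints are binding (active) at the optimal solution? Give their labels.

C3 and C4

Feasible corners and P = 2s - 12t:
  (491/30, 331/15) → P = -3481/15
  (0, 89/7) → P = -1068/7
  (112/11, 320/33) → P = -96
  (0, 8) → P = -96

The minimum is at (491/30, 331/15). Substituting into each constraint, equality holds for C3 and C4; the remaining constraints have slack.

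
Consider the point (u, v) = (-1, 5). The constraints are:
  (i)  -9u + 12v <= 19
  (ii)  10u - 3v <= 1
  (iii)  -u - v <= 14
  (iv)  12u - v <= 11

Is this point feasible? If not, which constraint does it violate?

Constraint (i): -9u + 12v = 69, which is not ≤ 19. All other constraints are satisfied.

not feasible — violates (i)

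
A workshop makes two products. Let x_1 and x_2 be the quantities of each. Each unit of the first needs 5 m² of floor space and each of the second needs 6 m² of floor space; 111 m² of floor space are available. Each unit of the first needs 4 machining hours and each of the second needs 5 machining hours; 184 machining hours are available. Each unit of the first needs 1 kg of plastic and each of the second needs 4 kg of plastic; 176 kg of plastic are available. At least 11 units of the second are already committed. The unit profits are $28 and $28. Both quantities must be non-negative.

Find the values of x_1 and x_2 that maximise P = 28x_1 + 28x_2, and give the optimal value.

x_1 = 9, x_2 = 11, maximum P = 560

Extreme points and P = 28x_1 + 28x_2:
  (0, 37/2) → P = 518
  (0, 11) → P = 308
  (9, 11) → P = 560

The binding constraints are 5x_1 + 6x_2 = 111 and x_2 = 11.
Solving simultaneously gives x_1 = 9, x_2 = 11.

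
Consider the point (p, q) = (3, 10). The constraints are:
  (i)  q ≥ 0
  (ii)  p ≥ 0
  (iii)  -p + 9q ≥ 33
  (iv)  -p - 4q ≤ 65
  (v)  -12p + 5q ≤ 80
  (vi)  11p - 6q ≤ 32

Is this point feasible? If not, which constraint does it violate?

feasible

(i): 10 ≥ 0 ✓
(ii): 3 ≥ 0 ✓
(iii): 87 ≥ 33 ✓
(iv): -43 ≤ 65 ✓
(v): 14 ≤ 80 ✓
(vi): -27 ≤ 32 ✓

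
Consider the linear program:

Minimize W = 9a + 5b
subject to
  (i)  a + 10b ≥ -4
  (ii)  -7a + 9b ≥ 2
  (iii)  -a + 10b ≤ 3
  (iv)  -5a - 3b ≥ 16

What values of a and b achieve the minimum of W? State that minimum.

a = -7/2, b = -1/20, minimum W = -127/4

Feasible corners and W = 9a + 5b:
  (-7/2, -1/20) → W = -127/4
  (-148/47, -4/47) → W = -1352/47
  (-169/53, -1/53) → W = -1526/53

The optimum lies where a + 10b = -4 and -a + 10b = 3.
Solving simultaneously gives a = -7/2, b = -1/20.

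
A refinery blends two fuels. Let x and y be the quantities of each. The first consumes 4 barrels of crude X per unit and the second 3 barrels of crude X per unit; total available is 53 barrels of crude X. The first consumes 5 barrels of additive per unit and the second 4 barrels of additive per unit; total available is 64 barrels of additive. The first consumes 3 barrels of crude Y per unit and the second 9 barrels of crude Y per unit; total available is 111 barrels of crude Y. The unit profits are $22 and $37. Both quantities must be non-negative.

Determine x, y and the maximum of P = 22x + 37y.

x = 4, y = 11, maximum P = 495

The optimum lies where 5x + 4y = 64 and 3x + 9y = 111.
Solving simultaneously gives x = 4, y = 11.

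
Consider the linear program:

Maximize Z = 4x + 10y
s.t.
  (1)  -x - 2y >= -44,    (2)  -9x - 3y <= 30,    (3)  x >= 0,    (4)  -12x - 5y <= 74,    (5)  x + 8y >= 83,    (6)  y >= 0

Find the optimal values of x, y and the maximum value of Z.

x = 0, y = 22, maximum Z = 220

Corner points and Z = 4x + 10y:
  (0, 22) → Z = 220
  (31, 13/2) → Z = 189
  (0, 83/8) → Z = 415/4

At the optimal vertex, -x - 2y = -44 and x = 0.
Solving simultaneously gives x = 0, y = 22.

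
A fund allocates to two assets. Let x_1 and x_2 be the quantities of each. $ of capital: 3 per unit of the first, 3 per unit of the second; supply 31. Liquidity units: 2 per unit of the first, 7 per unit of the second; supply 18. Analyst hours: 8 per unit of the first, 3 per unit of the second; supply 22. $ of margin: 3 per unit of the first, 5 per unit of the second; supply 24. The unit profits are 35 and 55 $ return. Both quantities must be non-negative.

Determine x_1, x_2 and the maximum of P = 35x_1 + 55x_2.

Extreme points and P = 35x_1 + 55x_2:
  (0, 0) → P = 0
  (0, 18/7) → P = 990/7
  (11/4, 0) → P = 385/4
  (2, 2) → P = 180

The binding constraints are 2x_1 + 7x_2 = 18 and 8x_1 + 3x_2 = 22.
Solving simultaneously gives x_1 = 2, x_2 = 2.

x_1 = 2, x_2 = 2, maximum P = 180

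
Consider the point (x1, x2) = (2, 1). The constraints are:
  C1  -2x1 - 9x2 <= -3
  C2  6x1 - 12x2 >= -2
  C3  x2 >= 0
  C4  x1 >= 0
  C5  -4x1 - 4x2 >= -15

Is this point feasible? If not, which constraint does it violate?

C1: -13 ≤ -3 ✓
C2: 0 ≥ -2 ✓
C3: 1 ≥ 0 ✓
C4: 2 ≥ 0 ✓
C5: -12 ≥ -15 ✓

feasible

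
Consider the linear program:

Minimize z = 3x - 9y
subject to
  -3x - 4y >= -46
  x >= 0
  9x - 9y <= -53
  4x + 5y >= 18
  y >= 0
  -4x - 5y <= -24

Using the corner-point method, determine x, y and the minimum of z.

x = 0, y = 23/2, minimum z = -207/2

Extreme points and z = 3x - 9y:
  (0, 23/2) → z = -207/2
  (202/63, 191/21) → z = -1517/21
  (0, 53/9) → z = -53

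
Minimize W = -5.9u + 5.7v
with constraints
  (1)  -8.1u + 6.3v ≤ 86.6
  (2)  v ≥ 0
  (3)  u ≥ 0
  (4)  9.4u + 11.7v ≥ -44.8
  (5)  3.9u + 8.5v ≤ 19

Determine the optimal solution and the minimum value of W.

Corner points and W = -5.9u + 5.7v:
  (0, 0) → W = 0
  (190/39, 0) → W = -1121/39
  (0, 38/17) → W = 1083/85

u = 190/39, v = 0, minimum W = -1121/39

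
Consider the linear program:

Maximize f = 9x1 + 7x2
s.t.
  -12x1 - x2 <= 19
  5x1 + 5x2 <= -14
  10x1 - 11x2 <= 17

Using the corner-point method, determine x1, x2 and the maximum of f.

Vertices and f = 9x1 + 7x2:
  (-81/55, -73/55) → f = -248/11
  (-96/71, -197/71) → f = -2243/71
  (-23/35, -15/7) → f = -732/35

The optimum lies where 5x1 + 5x2 = -14 and 10x1 - 11x2 = 17.
Solving simultaneously gives x1 = -23/35, x2 = -15/7.

x1 = -23/35, x2 = -15/7, maximum f = -732/35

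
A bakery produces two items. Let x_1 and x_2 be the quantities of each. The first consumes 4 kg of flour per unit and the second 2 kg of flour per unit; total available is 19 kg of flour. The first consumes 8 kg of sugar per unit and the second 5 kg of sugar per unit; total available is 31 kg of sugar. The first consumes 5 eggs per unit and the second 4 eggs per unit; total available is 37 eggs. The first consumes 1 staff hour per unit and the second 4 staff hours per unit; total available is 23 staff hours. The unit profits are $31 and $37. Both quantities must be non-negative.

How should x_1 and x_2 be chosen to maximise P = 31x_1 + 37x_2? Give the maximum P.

Extreme points and P = 31x_1 + 37x_2:
  (0, 0) → P = 0
  (0, 23/4) → P = 851/4
  (31/8, 0) → P = 961/8
  (1/3, 17/3) → P = 220

x_1 = 1/3, x_2 = 17/3, maximum P = 220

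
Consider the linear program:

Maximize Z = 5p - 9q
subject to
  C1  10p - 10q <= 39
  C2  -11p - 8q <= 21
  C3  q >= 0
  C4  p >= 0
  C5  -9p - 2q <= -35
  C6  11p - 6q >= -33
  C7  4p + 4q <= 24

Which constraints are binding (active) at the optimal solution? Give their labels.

C1 and C3

Feasible corners and Z = 5p - 9q:
  (39/10, 0) → Z = 39/2
  (99/20, 21/20) → Z = 153/10
  (35/9, 0) → Z = 175/9
  (23/7, 19/7) → Z = -8

The maximum is at (39/10, 0). Substituting into each constraint, equality holds for C1 and C3; the remaining constraints have slack.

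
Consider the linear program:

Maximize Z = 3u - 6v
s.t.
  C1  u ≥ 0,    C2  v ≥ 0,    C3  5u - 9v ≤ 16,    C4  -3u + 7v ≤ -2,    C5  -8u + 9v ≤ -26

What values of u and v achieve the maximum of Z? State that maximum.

u = 10/3, v = 2/27, maximum Z = 86/9

Extreme points and Z = 3u - 6v:
  (47/4, 19/4) → Z = 27/4
  (10/3, 2/27) → Z = 86/9
  (164/29, 62/29) → Z = 120/29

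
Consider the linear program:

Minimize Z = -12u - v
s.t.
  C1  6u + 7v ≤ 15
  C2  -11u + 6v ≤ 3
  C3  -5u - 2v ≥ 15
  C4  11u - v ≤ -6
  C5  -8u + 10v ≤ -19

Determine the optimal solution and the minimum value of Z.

u = -1, v = -5, minimum Z = 17

Extreme points and Z = -12u - v:
  (-72/31, -233/62) → Z = 1961/62
  (-1, -5) → Z = 17
  (-56/33, -215/66) → Z = 1559/66
The feasible region is unbounded (it extends along (-1, -11), (-6, -11)), but Z strictly increases along every unbounded feasible direction, so there is no improving ray and the minimum is attained at a vertex.

At the optimal vertex, -5u - 2v = 15 and 11u - v = -6.
Solving simultaneously gives u = -1, v = -5.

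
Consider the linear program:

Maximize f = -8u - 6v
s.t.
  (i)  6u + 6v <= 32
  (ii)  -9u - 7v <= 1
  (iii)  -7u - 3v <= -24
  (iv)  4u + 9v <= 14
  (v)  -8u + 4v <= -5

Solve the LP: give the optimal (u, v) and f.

u = 171/22, v = -223/22, maximum f = -15/11

The feasible region is unbounded (it extends along (7, -9), (1, -1)), but f strictly decreases along every unbounded feasible direction, so there is no improving ray and the maximum is attained at a vertex.

At the optimal vertex, -9u - 7v = 1 and -7u - 3v = -24.
Solving simultaneously gives u = 171/22, v = -223/22.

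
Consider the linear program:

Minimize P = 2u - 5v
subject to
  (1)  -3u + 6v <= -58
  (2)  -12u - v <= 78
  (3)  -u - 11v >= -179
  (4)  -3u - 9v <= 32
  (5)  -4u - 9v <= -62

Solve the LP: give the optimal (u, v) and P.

u = 1712/39, v = 479/39, minimum P = 343/13

Corner points and P = 2u - 5v:
  (1712/39, 479/39) → P = 343/13
  (298/17, -46/51) → P = 2018/51
  (94, -314/9) → P = 3262/9
The feasible region is unbounded (it extends along (3, -1), (11, -1)), but P strictly increases along every unbounded feasible direction, so there is no improving ray and the minimum is attained at a vertex.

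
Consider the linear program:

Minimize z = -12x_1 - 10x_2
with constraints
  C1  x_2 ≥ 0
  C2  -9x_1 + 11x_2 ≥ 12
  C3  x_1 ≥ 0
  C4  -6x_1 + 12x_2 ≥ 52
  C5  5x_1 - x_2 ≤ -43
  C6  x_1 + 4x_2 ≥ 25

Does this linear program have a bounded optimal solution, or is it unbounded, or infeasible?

From the feasible point (0, 43), moving in the direction (0, 1) keeps every constraint satisfied while z decreases without bound.

unbounded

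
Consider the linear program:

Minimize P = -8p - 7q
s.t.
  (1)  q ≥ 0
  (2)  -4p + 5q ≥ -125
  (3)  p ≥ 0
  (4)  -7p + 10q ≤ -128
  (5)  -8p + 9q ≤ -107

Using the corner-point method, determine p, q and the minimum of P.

Feasible corners and P = -8p - 7q:
  (125/4, 0) → P = -250
  (128/7, 0) → P = -1024/7
  (122, 363/5) → P = -7421/5

The binding constraints are -4p + 5q = -125 and -7p + 10q = -128.
Solving simultaneously gives p = 122, q = 363/5.

p = 122, q = 363/5, minimum P = -7421/5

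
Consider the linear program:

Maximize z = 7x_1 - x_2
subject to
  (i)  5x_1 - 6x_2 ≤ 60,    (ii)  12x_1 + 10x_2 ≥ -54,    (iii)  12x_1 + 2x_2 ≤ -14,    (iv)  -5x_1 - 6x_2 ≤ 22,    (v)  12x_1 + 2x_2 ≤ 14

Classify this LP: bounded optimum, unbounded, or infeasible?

Vertices and z = 7x_1 - x_2:
  (-52/11, 3/11) → z = -367/11
  (-20/31, -97/31) → z = -43/31
The feasible region has finitely many vertices and no improving ray; the maximum is -43/31 at (-20/31, -97/31).

bounded optimum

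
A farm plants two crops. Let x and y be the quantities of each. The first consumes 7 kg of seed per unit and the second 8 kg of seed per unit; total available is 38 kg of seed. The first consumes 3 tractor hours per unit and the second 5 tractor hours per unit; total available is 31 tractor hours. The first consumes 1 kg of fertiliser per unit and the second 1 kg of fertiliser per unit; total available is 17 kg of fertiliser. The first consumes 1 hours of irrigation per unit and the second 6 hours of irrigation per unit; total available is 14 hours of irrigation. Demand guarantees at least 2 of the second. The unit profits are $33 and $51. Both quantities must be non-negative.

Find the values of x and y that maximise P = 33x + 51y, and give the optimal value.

At the optimal vertex, x + 6y = 14 and y = 2.
Solving simultaneously gives x = 2, y = 2.

x = 2, y = 2, maximum P = 168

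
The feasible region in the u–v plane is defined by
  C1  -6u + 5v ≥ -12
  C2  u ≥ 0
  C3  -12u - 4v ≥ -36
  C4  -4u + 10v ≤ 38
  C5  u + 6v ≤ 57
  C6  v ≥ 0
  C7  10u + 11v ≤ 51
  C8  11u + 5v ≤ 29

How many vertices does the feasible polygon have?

Pairwise boundary intersections that survive every other constraint:
  (2, 0)
  (41/17, 42/85)
  (0, 19/5)
  (0, 0)
  (23/36, 73/18)
  (64/71, 271/71)

6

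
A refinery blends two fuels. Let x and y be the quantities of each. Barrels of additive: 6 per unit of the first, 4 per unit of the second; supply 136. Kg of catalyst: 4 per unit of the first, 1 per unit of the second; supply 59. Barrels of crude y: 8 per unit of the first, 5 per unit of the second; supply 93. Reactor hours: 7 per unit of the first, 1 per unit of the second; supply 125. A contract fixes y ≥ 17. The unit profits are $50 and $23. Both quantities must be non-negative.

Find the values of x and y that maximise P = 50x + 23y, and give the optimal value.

Vertices and P = 50x + 23y:
  (0, 93/5) → P = 2139/5
  (0, 17) → P = 391
  (1, 17) → P = 441

The binding constraints are 8x + 5y = 93 and y = 17.
Solving simultaneously gives x = 1, y = 17.

x = 1, y = 17, maximum P = 441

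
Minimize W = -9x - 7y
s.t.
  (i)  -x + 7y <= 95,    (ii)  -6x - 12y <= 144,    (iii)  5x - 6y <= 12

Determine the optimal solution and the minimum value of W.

x = 654/29, y = 487/29, minimum W = -9295/29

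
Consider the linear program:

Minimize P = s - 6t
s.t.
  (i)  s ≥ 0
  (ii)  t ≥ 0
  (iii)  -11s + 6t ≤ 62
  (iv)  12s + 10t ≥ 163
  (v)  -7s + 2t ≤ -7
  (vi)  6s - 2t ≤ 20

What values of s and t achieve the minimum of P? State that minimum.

Extreme points and P = s - 6t:
  (83/10, 511/20) → P = -145
  (122/7, 296/7) → P = -1654/7
  (198/47, 1057/94) → P = -2973/47
  (263/42, 123/14) → P = -1951/42

The binding constraints are -11s + 6t = 62 and 6s - 2t = 20.
Solving simultaneously gives s = 122/7, t = 296/7.

s = 122/7, t = 296/7, minimum P = -1654/7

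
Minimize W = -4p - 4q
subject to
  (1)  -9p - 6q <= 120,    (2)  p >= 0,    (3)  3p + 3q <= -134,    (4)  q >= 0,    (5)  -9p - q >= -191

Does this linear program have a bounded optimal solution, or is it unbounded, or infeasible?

The boundaries p = 0 and q = 0 meet at (0, 0), but that point violates 3p + 3q ≤ -134. Every candidate vertex is excluded by some other constraint, so the feasible region is empty.

infeasible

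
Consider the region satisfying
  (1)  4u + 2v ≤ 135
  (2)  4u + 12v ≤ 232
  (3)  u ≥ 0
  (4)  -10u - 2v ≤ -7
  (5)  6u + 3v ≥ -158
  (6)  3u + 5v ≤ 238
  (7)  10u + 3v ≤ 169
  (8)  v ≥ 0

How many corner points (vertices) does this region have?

The feasible vertices (each the meet of two boundaries and inside every other half-plane) are:
  (0, 58/3)
  (37/3, 137/9)
  (0, 7/2)
  (7/10, 0)
  (169/10, 0)

5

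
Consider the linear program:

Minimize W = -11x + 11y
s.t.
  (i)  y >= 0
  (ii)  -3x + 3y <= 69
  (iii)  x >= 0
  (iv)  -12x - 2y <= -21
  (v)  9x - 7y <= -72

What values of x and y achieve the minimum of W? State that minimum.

Extreme points and W = -11x + 11y:
  (0, 23) → W = 253
  (89/2, 135/2) → W = 253
  (0, 21/2) → W = 231/2
  (1/34, 351/34) → W = 1925/17

The optimum lies where -12x - 2y = -21 and 9x - 7y = -72.
Solving simultaneously gives x = 1/34, y = 351/34.

x = 1/34, y = 351/34, minimum W = 1925/17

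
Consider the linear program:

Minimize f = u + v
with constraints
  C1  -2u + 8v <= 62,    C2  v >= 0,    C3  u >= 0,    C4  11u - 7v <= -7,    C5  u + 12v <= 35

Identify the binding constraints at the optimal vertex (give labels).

C3 and C4

Extreme points and f = u + v:
  (0, 1) → f = 1
  (0, 35/12) → f = 35/12
  (161/139, 392/139) → f = 553/139

The minimum is at (0, 1). Substituting into each constraint, equality holds for C3 and C4; the remaining constraints have slack.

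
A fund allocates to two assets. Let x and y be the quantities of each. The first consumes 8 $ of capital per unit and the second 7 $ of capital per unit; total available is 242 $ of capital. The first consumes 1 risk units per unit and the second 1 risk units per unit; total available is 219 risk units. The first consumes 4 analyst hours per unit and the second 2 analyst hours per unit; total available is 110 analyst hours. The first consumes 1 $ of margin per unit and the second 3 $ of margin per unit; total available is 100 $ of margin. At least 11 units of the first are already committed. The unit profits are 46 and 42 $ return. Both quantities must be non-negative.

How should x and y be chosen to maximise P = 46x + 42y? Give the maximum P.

x = 11, y = 22, maximum P = 1430

Extreme points and P = 46x + 42y:
  (55/2, 0) → P = 1265
  (11, 0) → P = 506
  (143/6, 22/3) → P = 4213/3
  (11, 22) → P = 1430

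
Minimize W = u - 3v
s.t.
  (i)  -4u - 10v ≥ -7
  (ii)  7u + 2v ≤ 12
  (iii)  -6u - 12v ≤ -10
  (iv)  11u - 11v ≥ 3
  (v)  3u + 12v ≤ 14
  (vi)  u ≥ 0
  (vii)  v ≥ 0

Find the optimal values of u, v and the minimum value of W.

u = 4/3, v = 1/6, minimum W = 5/6

Feasible corners and W = u - 3v:
  (53/31, 1/62) → W = 103/62
  (4/3, 1/6) → W = 5/6
  (12/7, 0) → W = 12/7
  (5/3, 0) → W = 5/3

At the optimal vertex, -4u - 10v = -7 and -6u - 12v = -10.
Solving simultaneously gives u = 4/3, v = 1/6.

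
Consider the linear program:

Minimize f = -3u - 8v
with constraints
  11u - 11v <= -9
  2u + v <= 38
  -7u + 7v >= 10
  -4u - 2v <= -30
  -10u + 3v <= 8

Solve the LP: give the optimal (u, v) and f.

u = 53/8, v = 99/4, minimum f = -1743/8

Vertices and f = -3u - 8v:
  (256/21, 286/21) → f = -3056/21
  (53/8, 99/4) → f = -1743/8
  (95/21, 125/21) → f = -1285/21
  (37/16, 83/8) → f = -1439/16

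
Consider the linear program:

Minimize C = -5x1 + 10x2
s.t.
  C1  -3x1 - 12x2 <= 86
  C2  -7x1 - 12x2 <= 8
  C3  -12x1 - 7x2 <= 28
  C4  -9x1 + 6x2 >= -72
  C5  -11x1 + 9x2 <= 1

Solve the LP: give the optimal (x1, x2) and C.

x1 = 136/25, x2 = -96/25, minimum C = -328/5

Feasible corners and C = -5x1 + 10x2:
  (136/25, -96/25) → C = -328/5
  (-28/65, -27/65) → C = -2
  (218/5, 267/5) → C = 316

The optimum lies where -7x1 - 12x2 = 8 and -9x1 + 6x2 = -72.
Solving simultaneously gives x1 = 136/25, x2 = -96/25.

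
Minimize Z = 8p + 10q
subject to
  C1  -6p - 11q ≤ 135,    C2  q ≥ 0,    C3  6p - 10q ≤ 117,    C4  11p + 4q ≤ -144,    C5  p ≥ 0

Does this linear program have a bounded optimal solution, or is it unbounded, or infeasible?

infeasible

The boundaries -6p - 11q = 135 and q = 0 meet at (-45/2, 0), but that point violates p ≥ 0. Every candidate vertex is excluded by some other constraint, so the feasible region is empty.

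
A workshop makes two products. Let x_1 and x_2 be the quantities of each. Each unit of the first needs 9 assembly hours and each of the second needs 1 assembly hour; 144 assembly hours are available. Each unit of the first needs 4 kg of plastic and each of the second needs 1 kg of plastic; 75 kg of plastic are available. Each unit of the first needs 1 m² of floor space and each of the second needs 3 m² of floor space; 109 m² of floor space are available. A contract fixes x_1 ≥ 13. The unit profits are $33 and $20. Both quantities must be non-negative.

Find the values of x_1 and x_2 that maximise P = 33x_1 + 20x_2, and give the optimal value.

x_1 = 13, x_2 = 23, maximum P = 889

Extreme points and P = 33x_1 + 20x_2:
  (16, 0) → P = 528
  (13, 0) → P = 429
  (69/5, 99/5) → P = 4257/5
  (13, 23) → P = 889

At the optimal vertex, 4x_1 + x_2 = 75 and x_1 = 13.
Solving simultaneously gives x_1 = 13, x_2 = 23.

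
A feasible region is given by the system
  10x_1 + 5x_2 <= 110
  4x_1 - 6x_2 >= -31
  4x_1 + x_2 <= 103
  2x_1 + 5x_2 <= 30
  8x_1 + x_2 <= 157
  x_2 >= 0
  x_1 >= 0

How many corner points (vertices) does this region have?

Of the 21 pairwise boundary intersections, those satisfying every inequality are:
  (10, 2)
  (11, 0)
  (25/32, 91/16)
  (0, 31/6)
  (0, 0)

5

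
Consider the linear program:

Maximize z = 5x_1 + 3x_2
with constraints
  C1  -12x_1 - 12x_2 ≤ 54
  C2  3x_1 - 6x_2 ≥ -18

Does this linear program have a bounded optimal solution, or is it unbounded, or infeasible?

unbounded

From the feasible point (-5, 1/2), moving in the direction (12, -12) keeps every constraint satisfied while z increases without bound.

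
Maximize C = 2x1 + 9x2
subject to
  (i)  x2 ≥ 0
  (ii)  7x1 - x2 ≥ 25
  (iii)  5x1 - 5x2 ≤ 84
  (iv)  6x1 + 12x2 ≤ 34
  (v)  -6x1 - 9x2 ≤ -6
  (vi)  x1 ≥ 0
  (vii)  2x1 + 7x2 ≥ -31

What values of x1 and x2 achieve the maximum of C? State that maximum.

x1 = 167/45, x2 = 44/45, maximum C = 146/9

Extreme points and C = 2x1 + 9x2:
  (25/7, 0) → C = 50/7
  (17/3, 0) → C = 34/3
  (167/45, 44/45) → C = 146/9

The optimum lies where 7x1 - x2 = 25 and 6x1 + 12x2 = 34.
Solving simultaneously gives x1 = 167/45, x2 = 44/45.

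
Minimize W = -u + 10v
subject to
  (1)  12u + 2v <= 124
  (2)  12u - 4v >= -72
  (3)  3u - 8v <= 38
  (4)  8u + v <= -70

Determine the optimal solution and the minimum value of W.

Feasible corners and W = -u + 10v:
  (-26/3, -8) → W = -214/3
  (-8, -6) → W = -52
  (-522/67, -514/67) → W = -4618/67

The optimum lies where 12u - 4v = -72 and 3u - 8v = 38.
Solving simultaneously gives u = -26/3, v = -8.

u = -26/3, v = -8, minimum W = -214/3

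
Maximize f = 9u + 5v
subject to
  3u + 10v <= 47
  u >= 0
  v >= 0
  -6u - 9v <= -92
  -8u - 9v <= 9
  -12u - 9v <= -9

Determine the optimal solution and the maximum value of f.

u = 47/3, v = 0, maximum f = 141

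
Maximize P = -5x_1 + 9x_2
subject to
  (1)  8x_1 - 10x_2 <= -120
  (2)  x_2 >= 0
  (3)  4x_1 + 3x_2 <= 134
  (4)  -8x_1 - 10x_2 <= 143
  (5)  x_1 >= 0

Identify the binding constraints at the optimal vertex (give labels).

Vertices and P = -5x_1 + 9x_2:
  (245/16, 97/4) → P = 2267/16
  (0, 12) → P = 108
  (0, 134/3) → P = 402

The maximum is at (0, 134/3). Substituting into each constraint, equality holds for (3) and (5); the remaining constraints have slack.

(3) and (5)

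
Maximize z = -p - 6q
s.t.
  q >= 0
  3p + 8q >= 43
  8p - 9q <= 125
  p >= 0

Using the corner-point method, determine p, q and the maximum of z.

p = 43/3, q = 0, maximum z = -43/3

Feasible corners and z = -p - 6q:
  (43/3, 0) → z = -43/3
  (125/8, 0) → z = -125/8
  (0, 43/8) → z = -129/4
The feasible region is unbounded (it extends along (0, 1), (9, 8)), but z strictly decreases along every unbounded feasible direction, so there is no improving ray and the maximum is attained at a vertex.

The binding constraints are q = 0 and 3p + 8q = 43.
Solving simultaneously gives p = 43/3, q = 0.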